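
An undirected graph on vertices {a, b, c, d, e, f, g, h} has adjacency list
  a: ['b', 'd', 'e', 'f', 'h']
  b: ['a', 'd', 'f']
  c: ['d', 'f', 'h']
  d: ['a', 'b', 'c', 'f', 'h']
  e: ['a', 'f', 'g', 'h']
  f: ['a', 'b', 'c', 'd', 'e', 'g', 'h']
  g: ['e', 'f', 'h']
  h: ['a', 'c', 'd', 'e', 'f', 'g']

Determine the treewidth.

3

A width-3 tree decomposition is:
Bags: B1 = {a, d, f, h}  B2 = {c, d, f, h}  B3 = {a, e, f, h}  B4 = {a, b, d, f}  B5 = {e, f, g, h}
Tree: B1–B2, B1–B3, B1–B4, B3–B5
Every bag has size at most 4, so the width is 4 − 1 = 3 and tw(G) ≤ 3. For the lower bound, the 4 vertices {c, d, f, h} are pairwise adjacent, and any tree decomposition puts a clique entirely inside one bag — forcing width ≥ 3. Combining the bounds, tw(G) = 3.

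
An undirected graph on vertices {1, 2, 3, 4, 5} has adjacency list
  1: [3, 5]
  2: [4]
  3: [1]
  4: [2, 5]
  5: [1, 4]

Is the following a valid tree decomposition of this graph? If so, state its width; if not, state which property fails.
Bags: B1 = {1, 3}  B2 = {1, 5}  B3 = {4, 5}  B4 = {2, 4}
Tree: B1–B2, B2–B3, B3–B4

Vertex coverage: the bags together contain {1, 2, 3, 4, 5}, the full vertex set. Edge coverage: each edge of G has both endpoints in at least one bag. Running intersection: for every vertex, the bags containing it form a connected subtree. All three properties hold, so this is a valid tree decomposition of width max|bag| − 1 = 1, and hence tw(G) ≤ 1.

Yes; width 1.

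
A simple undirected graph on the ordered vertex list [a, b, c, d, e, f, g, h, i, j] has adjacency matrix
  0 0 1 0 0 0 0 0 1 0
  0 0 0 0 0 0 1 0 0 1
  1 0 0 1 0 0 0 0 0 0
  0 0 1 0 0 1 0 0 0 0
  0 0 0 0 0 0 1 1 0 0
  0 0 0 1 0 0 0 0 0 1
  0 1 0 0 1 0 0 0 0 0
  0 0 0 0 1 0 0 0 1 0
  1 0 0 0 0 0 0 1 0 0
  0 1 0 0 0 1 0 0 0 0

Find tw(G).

2

A width-2 tree decomposition is:
Bags: B1 = {e, g, h}  B2 = {b, g, h}  B3 = {b, h, j}  B4 = {f, h, j}  B5 = {d, f, h}  B6 = {c, d, h}  B7 = {a, c, h}  B8 = {a, h, i}
Tree: B1–B2, B2–B3, B3–B4, B4–B5, B5–B6, B6–B7, B7–B8
Each bag holds 3 vertices, so the decomposition has width 2, which upper-bounds the treewidth. The edges h–e–g–b–j–f–d–c–a–i–h form a cycle, so G is not a tree and its treewidth is at least 2. Combining the bounds, tw(G) = 2.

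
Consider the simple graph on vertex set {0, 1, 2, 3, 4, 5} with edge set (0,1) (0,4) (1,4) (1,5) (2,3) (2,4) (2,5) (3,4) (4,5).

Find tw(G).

A width-2 tree decomposition is:
Bags: B1 = {1, 4, 5}  B2 = {2, 4, 5}  B3 = {2, 3, 4}  B4 = {0, 1, 4}
Tree: B1–B2, B2–B3, B1–B4
Every bag has size at most 3, so the width is 3 − 1 = 2 and tw(G) ≤ 2. On the other hand G contains the 3-clique {0, 1, 4}. A clique must lie in a single bag of any decomposition, so no decomposition can have width below 2. Hence tw(G) = 2 exactly.

2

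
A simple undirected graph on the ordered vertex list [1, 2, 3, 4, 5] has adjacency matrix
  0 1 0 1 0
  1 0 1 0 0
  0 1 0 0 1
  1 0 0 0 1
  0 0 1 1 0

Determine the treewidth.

2

A width-2 tree decomposition is:
Bags: B1 = {2, 3, 5}  B2 = {1, 2, 5}  B3 = {1, 4, 5}
Tree: B1–B2, B2–B3
Every bag has size at most 3, so the width is 3 − 1 = 2 and tw(G) ≤ 2. The edges 5–3–2–1–4–5 form a cycle, so G is not a tree and its treewidth is at least 2. The upper and lower bounds meet at 2, so that is the treewidth.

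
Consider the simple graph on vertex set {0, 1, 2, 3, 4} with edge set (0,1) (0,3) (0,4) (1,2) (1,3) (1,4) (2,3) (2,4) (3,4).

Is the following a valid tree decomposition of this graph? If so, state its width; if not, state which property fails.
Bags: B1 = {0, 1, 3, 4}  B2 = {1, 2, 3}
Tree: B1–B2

No — edge (4,2) lies in no bag.

A tree decomposition must satisfy three properties: every vertex lies in some bag; for every edge, both endpoints lie together in some bag; and for every vertex, the bags containing it form a connected subtree. Here edge (4,2) lies in no bag, so the decomposition is invalid.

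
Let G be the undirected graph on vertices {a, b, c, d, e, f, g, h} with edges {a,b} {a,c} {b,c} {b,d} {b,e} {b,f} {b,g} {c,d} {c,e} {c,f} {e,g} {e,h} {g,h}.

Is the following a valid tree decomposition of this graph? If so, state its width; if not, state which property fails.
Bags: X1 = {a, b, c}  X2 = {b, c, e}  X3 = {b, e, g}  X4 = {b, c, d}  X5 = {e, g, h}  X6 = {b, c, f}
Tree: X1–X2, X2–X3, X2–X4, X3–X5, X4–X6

Yes; width 2.

Every vertex of G appears in some bag (union = {a, b, c, d, e, f, g, h}); every edge is covered by a bag; and for each vertex v the set of bags containing v is connected in the bag tree. The decomposition is therefore valid. The largest bag has 3 vertices, so the width is 2.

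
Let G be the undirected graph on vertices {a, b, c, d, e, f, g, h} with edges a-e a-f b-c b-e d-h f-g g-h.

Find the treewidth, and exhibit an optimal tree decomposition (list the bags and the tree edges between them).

Treewidth 1.
One such decomposition:
Bags: B1 = {d, h}  B2 = {g, h}  B3 = {f, g}  B4 = {a, f}  B5 = {a, e}  B6 = {b, e}  B7 = {b, c}
Tree: B1–B2, B2–B3, B3–B4, B4–B5, B5–B6, B6–B7

Each bag holds 2 vertices, so the decomposition has width 1, which upper-bounds the treewidth. G has an edge, so its treewidth is at least 1. Therefore the treewidth is 1.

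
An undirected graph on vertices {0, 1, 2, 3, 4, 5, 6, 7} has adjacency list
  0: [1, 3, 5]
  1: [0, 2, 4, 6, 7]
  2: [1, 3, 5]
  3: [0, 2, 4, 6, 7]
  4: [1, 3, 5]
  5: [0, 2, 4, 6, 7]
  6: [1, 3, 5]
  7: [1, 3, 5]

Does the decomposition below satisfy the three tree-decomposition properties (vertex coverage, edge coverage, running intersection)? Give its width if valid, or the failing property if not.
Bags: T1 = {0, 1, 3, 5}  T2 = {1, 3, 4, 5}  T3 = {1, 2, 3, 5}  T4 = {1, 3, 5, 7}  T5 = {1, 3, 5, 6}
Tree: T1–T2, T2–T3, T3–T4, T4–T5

Yes; width 3.

Checking the three conditions: (i) the bags cover all of {0, 1, 2, 3, 4, 5, 6, 7}; (ii) for each edge, some bag contains both endpoints; (iii) the bags containing any fixed vertex form a subtree. All hold, so the decomposition is valid with width 4 − 1 = 3.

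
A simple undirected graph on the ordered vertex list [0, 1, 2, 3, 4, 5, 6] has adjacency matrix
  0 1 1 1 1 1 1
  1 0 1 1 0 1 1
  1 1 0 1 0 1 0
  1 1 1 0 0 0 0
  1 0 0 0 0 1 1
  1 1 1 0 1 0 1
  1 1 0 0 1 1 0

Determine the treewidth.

A width-3 tree decomposition is:
Bags: B1 = {0, 1, 5, 6}  B2 = {0, 1, 2, 5}  B3 = {0, 4, 5, 6}  B4 = {0, 1, 2, 3}
Tree: B1–B2, B1–B3, B2–B4
Every bag has size at most 4, so the width is 4 − 1 = 3 and tw(G) ≤ 3. On the other hand G contains the 4-clique {0, 1, 2, 3}. A clique must lie in a single bag of any decomposition, so no decomposition can have width below 3. Hence tw(G) = 3 exactly.

3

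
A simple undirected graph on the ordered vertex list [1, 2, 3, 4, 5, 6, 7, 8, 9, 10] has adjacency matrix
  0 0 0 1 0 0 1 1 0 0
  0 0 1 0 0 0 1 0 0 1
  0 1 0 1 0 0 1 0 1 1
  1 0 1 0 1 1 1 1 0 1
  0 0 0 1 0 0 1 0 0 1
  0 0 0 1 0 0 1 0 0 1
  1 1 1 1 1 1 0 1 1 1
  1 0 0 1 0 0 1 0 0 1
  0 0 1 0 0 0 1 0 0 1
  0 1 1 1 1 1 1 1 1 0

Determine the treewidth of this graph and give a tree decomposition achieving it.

Each bag holds 4 vertices, so the decomposition has width 3, which upper-bounds the treewidth. Conversely, {1, 4, 7, 8} is a clique of size 4, and the vertices of any clique must share a bag in every tree decomposition; so some bag has ≥ 4 vertices and tw(G) ≥ 3. Hence tw(G) = 3 exactly.

Treewidth 3.
One optimal decomposition is:
Bags: B1 = {4, 7, 8, 10}  B2 = {4, 6, 7, 10}  B3 = {1, 4, 7, 8}  B4 = {4, 5, 7, 10}  B5 = {3, 4, 7, 10}  B6 = {2, 3, 7, 10}  B7 = {3, 7, 9, 10}
Tree: B1–B2, B1–B3, B2–B4, B4–B5, B5–B6, B5–B7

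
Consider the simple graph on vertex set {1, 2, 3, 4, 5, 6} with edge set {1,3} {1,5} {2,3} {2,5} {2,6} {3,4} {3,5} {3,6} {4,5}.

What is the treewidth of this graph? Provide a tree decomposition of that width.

Treewidth 2.
One such decomposition:
Bags: B1 = {1, 3, 5}  B2 = {2, 3, 5}  B3 = {3, 4, 5}  B4 = {2, 3, 6}
Tree: B1–B2, B2–B3, B2–B4

The largest bag has 3 vertices, giving width 2; this decomposition certifies tw(G) ≤ 2. Conversely, {1, 3, 5} is a clique of size 3, and the vertices of any clique must share a bag in every tree decomposition; so some bag has ≥ 3 vertices and tw(G) ≥ 2. Hence tw(G) = 2 exactly.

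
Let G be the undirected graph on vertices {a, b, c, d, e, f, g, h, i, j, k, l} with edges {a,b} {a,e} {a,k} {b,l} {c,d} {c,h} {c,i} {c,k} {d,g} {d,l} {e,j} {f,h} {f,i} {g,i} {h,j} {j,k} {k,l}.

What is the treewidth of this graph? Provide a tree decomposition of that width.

Each bag holds 4 vertices, so the decomposition has width 3, which upper-bounds the treewidth. For the lower bound: the 4 vertex sets {a,b,e}, {l}, {k}, {c,d,h,j} are disjoint, each induces a connected subgraph, and every pair is joined by at least one edge of G. Contracting each set to a single vertex therefore yields K_{4} as a minor, and since treewidth is minor-monotone, tw(G) ≥ tw(K_{4}) = 3. The upper and lower bounds meet at 3, so that is the treewidth.

Treewidth 3.
Bags: B1 = {a, b, e, l}  B2 = {a, e, k, l}  B3 = {e, j, k, l}  B4 = {d, j, k, l}  B5 = {c, d, j, k}  B6 = {c, d, h, j}  B7 = {c, d, g, h}  B8 = {c, g, h, i}  B9 = {f, g, h, i}
Tree: B1–B2, B2–B3, B3–B4, B4–B5, B5–B6, B6–B7, B7–B8, B8–B9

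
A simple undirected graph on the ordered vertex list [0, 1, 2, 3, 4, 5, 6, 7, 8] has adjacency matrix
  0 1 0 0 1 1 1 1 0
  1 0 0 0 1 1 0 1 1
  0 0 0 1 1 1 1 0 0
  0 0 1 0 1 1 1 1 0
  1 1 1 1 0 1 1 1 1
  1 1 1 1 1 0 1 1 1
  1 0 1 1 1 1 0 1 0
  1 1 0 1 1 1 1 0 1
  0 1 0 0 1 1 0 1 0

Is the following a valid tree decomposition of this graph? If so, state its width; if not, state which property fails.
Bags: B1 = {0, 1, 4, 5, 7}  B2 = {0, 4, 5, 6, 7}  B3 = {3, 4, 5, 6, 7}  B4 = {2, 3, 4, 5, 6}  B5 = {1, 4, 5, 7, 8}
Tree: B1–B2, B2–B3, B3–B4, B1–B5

Every vertex of G appears in some bag (union = {0, 1, 2, 3, 4, 5, 6, 7, 8}); every edge is covered by a bag; and for each vertex v the set of bags containing v is connected in the bag tree. The decomposition is therefore valid. The largest bag has 5 vertices, so the width is 4.

Yes; width 4.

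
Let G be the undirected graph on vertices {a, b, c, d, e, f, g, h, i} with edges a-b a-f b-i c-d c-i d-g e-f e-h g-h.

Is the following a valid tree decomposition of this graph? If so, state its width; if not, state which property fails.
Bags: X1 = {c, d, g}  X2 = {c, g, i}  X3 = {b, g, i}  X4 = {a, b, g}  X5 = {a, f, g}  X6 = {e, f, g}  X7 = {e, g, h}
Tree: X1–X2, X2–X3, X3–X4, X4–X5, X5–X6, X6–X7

Vertex coverage: the bags together contain {a, b, c, d, e, f, g, h, i}, the full vertex set. Edge coverage: each edge of G has both endpoints in at least one bag. Running intersection: for every vertex, the bags containing it form a connected subtree. All three properties hold, so this is a valid tree decomposition of width max|bag| − 1 = 2, and hence tw(G) ≤ 2.

Yes; width 2.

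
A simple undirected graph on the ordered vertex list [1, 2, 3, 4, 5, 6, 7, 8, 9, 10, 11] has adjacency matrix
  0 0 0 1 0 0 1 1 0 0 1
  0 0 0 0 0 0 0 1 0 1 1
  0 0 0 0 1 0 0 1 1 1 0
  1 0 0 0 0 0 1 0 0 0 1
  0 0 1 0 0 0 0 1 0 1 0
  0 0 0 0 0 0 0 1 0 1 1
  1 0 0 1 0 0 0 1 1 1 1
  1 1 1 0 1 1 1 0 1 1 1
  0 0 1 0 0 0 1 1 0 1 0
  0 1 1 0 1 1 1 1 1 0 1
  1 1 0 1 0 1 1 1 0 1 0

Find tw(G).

A width-3 tree decomposition is:
Bags: B1 = {7, 8, 9, 10}  B2 = {7, 8, 10, 11}  B3 = {2, 8, 10, 11}  B4 = {3, 8, 9, 10}  B5 = {1, 7, 8, 11}  B6 = {6, 8, 10, 11}  B7 = {3, 5, 8, 10}  B8 = {1, 4, 7, 11}
Tree: B1–B2, B2–B3, B1–B4, B2–B5, B3–B6, B4–B7, B5–B8
Each bag holds 4 vertices, so the decomposition has width 3, which upper-bounds the treewidth. Conversely, {1, 7, 8, 11} is a clique of size 4, and the vertices of any clique must share a bag in every tree decomposition; so some bag has ≥ 4 vertices and tw(G) ≥ 3. The upper and lower bounds meet at 3, so that is the treewidth.

3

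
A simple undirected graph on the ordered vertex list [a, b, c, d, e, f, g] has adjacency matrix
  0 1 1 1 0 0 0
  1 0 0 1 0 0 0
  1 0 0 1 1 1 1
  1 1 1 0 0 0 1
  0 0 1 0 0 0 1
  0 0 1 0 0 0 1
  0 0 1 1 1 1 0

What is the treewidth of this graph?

2

A width-2 tree decomposition is:
Bags: B1 = {c, e, g}  B2 = {c, d, g}  B3 = {a, c, d}  B4 = {a, b, d}  B5 = {c, f, g}
Tree: B1–B2, B2–B3, B3–B4, B1–B5
The largest bag has 3 vertices, giving width 2; this decomposition certifies tw(G) ≤ 2. For the lower bound, the 3 vertices {c, d, g} are pairwise adjacent, and any tree decomposition puts a clique entirely inside one bag — forcing width ≥ 2. The upper and lower bounds meet at 2, so that is the treewidth.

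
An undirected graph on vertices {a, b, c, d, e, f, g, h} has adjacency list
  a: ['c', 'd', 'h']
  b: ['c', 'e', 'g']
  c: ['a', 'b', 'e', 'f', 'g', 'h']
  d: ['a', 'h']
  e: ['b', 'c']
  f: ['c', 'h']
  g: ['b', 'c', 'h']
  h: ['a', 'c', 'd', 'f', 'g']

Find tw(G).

2

A width-2 tree decomposition is:
Bags: B1 = {c, g, h}  B2 = {a, c, h}  B3 = {a, d, h}  B4 = {b, c, g}  B5 = {c, f, h}  B6 = {b, c, e}
Tree: B1–B2, B2–B3, B1–B4, B2–B5, B4–B6
Each bag holds 3 vertices, so the decomposition has width 2, which upper-bounds the treewidth. For the lower bound, the 3 vertices {a, d, h} are pairwise adjacent, and any tree decomposition puts a clique entirely inside one bag — forcing width ≥ 2. Therefore the treewidth is 2.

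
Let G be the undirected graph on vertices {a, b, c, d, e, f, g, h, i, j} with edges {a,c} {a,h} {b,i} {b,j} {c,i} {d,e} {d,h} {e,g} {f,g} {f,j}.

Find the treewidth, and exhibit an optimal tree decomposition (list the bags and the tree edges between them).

Each bag holds 3 vertices, so the decomposition has width 2, which upper-bounds the treewidth. For the lower bound, G contains the cycle a–h–d–e–g–f–j–b–i–c–a, so G is not a forest; only forests have treewidth ≤ 1, hence tw(G) ≥ 2. Combining the bounds, tw(G) = 2.

Treewidth 2.
One such decomposition:
Bags: B1 = {a, d, h}  B2 = {a, d, e}  B3 = {a, e, g}  B4 = {a, f, g}  B5 = {a, f, j}  B6 = {a, b, j}  B7 = {a, b, i}  B8 = {a, c, i}
Tree: B1–B2, B2–B3, B3–B4, B4–B5, B5–B6, B6–B7, B7–B8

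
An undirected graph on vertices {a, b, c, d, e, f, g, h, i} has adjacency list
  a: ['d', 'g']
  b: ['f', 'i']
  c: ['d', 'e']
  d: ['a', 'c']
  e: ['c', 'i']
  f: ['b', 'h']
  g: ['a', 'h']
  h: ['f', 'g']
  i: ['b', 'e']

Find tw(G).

2

A width-2 tree decomposition is:
Bags: B1 = {c, d, e}  B2 = {a, d, e}  B3 = {a, e, g}  B4 = {e, g, h}  B5 = {e, f, h}  B6 = {b, e, f}  B7 = {b, e, i}
Tree: B1–B2, B2–B3, B3–B4, B4–B5, B5–B6, B6–B7
Every bag has size at most 3, so the width is 3 − 1 = 2 and tw(G) ≤ 2. The edges e–c–d–a–g–h–f–b–i–e form a cycle, so G is not a tree and its treewidth is at least 2. Combining the bounds, tw(G) = 2.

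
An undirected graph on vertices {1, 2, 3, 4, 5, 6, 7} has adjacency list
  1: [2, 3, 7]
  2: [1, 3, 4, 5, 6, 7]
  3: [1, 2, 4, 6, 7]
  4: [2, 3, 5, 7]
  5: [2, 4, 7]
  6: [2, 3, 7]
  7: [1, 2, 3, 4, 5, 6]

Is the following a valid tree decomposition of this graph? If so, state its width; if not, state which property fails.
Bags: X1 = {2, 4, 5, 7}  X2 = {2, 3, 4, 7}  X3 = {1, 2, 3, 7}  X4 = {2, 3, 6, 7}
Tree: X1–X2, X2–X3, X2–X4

Vertex coverage: the bags together contain {1, 2, 3, 4, 5, 6, 7}, the full vertex set. Edge coverage: each edge of G has both endpoints in at least one bag. Running intersection: for every vertex, the bags containing it form a connected subtree. All three properties hold, so this is a valid tree decomposition of width max|bag| − 1 = 3, and hence tw(G) ≤ 3.

Yes; width 3.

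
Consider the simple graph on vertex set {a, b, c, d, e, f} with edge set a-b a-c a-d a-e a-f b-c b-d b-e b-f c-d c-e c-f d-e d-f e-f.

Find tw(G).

A width-5 tree decomposition is:
Bags: B1 = {a, b, c, d, e, f}
Tree: (single bag)
With just one bag of size 6, the width is 6 − 1 = 5, so tw(G) ≤ 5. On the other hand G contains the 6-clique {a, b, c, d, e, f}. A clique must lie in a single bag of any decomposition, so no decomposition can have width below 5. Hence tw(G) = 5 exactly.

5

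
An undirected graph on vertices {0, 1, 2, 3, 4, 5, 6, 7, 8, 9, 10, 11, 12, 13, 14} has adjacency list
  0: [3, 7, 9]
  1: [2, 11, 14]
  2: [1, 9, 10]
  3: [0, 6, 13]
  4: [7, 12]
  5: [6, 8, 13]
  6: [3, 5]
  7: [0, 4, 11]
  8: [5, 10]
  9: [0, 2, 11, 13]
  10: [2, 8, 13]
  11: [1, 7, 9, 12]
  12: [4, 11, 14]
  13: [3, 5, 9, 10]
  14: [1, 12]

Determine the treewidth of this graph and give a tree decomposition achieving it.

The largest bag has 4 vertices, giving width 3; this decomposition certifies tw(G) ≤ 3. For the lower bound: the 4 vertex sets {4,12,14}, {7}, {11}, {0,1,2,9} are disjoint, each induces a connected subgraph, and every pair is joined by at least one edge of G. Contracting each set to a single vertex therefore yields K_{4} as a minor, and since treewidth is minor-monotone, tw(G) ≥ tw(K_{4}) = 3. The upper and lower bounds meet at 3, so that is the treewidth.

Treewidth 3.
Bags: B1 = {4, 7, 12, 14}  B2 = {7, 11, 12, 14}  B3 = {1, 7, 11, 14}  B4 = {0, 1, 7, 11}  B5 = {0, 1, 9, 11}  B6 = {0, 1, 2, 9}  B7 = {0, 2, 3, 9}  B8 = {2, 3, 9, 13}  B9 = {2, 3, 10, 13}  B10 = {3, 6, 10, 13}  B11 = {5, 6, 10, 13}  B12 = {5, 6, 8, 10}
Tree: B1–B2, B2–B3, B3–B4, B4–B5, B5–B6, B6–B7, B7–B8, B8–B9, B9–B10, B10–B11, B11–B12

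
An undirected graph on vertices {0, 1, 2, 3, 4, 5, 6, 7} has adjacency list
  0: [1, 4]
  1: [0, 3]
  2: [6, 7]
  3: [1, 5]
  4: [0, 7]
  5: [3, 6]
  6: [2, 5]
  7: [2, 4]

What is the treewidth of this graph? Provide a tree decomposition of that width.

Treewidth 2.
One optimal decomposition is:
Bags: B1 = {1, 3, 5}  B2 = {1, 5, 6}  B3 = {1, 2, 6}  B4 = {1, 2, 7}  B5 = {1, 4, 7}  B6 = {0, 1, 4}
Tree: B1–B2, B2–B3, B3–B4, B4–B5, B5–B6

The largest bag has 3 vertices, giving width 2; this decomposition certifies tw(G) ≤ 2. The edges 1–3–5–6–2–7–4–0–1 form a cycle, so G is not a tree and its treewidth is at least 2. Therefore the treewidth is 2.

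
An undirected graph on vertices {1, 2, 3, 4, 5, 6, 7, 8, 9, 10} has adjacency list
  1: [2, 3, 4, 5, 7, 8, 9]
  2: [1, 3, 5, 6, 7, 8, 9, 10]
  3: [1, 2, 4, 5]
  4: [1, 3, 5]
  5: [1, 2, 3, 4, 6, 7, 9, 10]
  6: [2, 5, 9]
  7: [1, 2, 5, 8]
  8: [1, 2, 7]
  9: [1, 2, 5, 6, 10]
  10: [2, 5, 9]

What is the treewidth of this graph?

A width-3 tree decomposition is:
Bags: B1 = {2, 5, 6, 9}  B2 = {2, 5, 9, 10}  B3 = {1, 2, 5, 9}  B4 = {1, 2, 3, 5}  B5 = {1, 2, 5, 7}  B6 = {1, 2, 7, 8}  B7 = {1, 3, 4, 5}
Tree: B1–B2, B2–B3, B3–B4, B3–B5, B5–B6, B4–B7
Every bag has size at most 4, so the width is 4 − 1 = 3 and tw(G) ≤ 3. For the lower bound, the 4 vertices {1, 2, 7, 8} are pairwise adjacent, and any tree decomposition puts a clique entirely inside one bag — forcing width ≥ 3. Hence tw(G) = 3 exactly.

3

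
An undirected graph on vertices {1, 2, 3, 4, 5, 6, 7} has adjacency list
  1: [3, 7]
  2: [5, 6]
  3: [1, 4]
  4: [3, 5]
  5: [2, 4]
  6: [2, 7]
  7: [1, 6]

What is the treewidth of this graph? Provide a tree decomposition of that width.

Each bag holds 3 vertices, so the decomposition has width 2, which upper-bounds the treewidth. For the lower bound, G contains the cycle 7–6–2–5–4–3–1–7, so G is not a forest; only forests have treewidth ≤ 1, hence tw(G) ≥ 2. Hence tw(G) = 2 exactly.

Treewidth 2.
One optimal decomposition is:
Bags: B1 = {2, 6, 7}  B2 = {2, 5, 7}  B3 = {4, 5, 7}  B4 = {3, 4, 7}  B5 = {1, 3, 7}
Tree: B1–B2, B2–B3, B3–B4, B4–B5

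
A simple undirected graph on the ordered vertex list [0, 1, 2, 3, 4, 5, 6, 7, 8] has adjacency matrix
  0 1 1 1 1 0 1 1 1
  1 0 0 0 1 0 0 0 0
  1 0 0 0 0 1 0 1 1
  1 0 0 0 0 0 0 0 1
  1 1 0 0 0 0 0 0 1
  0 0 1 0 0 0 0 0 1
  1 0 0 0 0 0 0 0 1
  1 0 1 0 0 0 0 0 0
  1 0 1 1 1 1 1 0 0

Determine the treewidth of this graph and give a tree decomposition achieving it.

Each bag holds 3 vertices, so the decomposition has width 2, which upper-bounds the treewidth. Conversely, {0, 2, 8} is a clique of size 3, and the vertices of any clique must share a bag in every tree decomposition; so some bag has ≥ 3 vertices and tw(G) ≥ 2. Combining the bounds, tw(G) = 2.

Treewidth 2.
Bags: B1 = {0, 4, 8}  B2 = {0, 2, 8}  B3 = {0, 3, 8}  B4 = {0, 6, 8}  B5 = {0, 1, 4}  B6 = {0, 2, 7}  B7 = {2, 5, 8}
Tree: B1–B2, B1–B3, B1–B4, B1–B5, B2–B6, B2–B7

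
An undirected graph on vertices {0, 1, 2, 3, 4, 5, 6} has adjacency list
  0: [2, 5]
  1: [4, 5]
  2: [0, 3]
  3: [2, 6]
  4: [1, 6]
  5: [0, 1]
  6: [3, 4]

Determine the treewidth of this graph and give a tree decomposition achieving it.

Treewidth 2.
Bags: B1 = {3, 4, 6}  B2 = {1, 3, 4}  B3 = {1, 3, 5}  B4 = {0, 3, 5}  B5 = {0, 2, 3}
Tree: B1–B2, B2–B3, B3–B4, B4–B5

The largest bag has 3 vertices, giving width 2; this decomposition certifies tw(G) ≤ 2. The edges 3–6–4–1–5–0–2–3 form a cycle, so G is not a tree and its treewidth is at least 2. Therefore the treewidth is 2.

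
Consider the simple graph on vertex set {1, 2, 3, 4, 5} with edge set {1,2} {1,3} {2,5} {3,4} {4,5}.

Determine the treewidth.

A width-2 tree decomposition is:
Bags: B1 = {3, 4, 5}  B2 = {2, 3, 5}  B3 = {1, 2, 3}
Tree: B1–B2, B2–B3
Each bag holds 3 vertices, so the decomposition has width 2, which upper-bounds the treewidth. The edges 3–4–5–2–1–3 form a cycle, so G is not a tree and its treewidth is at least 2. Therefore the treewidth is 2.

2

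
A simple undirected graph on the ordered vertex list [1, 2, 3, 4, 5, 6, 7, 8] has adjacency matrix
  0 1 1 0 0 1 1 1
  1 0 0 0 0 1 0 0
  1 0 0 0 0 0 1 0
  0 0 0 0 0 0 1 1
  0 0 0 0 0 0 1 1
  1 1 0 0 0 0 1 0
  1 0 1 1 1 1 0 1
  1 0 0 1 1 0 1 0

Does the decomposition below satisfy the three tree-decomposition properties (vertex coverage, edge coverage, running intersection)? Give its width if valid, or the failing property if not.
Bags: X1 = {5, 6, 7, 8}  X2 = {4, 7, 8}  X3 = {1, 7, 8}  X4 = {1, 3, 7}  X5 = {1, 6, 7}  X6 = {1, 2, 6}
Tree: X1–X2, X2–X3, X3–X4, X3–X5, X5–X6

A tree decomposition must satisfy three properties: every vertex lies in some bag; for every edge, both endpoints lie together in some bag; and for every vertex, the bags containing it form a connected subtree. Here bags containing vertex 6 are not connected in the tree, so the decomposition is invalid.

No — bags containing vertex 6 are not connected in the tree.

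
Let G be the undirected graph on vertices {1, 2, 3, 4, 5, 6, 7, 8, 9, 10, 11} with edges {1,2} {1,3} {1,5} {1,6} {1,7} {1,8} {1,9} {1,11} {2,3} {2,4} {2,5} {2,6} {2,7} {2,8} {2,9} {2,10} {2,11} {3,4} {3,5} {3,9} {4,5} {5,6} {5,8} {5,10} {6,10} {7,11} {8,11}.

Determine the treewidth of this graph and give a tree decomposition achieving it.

Treewidth 3.
One such decomposition:
Bags: B1 = {1, 2, 8, 11}  B2 = {1, 2, 5, 8}  B3 = {1, 2, 5, 6}  B4 = {1, 2, 3, 5}  B5 = {1, 2, 3, 9}  B6 = {1, 2, 7, 11}  B7 = {2, 5, 6, 10}  B8 = {2, 3, 4, 5}
Tree: B1–B2, B2–B3, B3–B4, B4–B5, B1–B6, B3–B7, B4–B8

Every bag has size at most 4, so the width is 4 − 1 = 3 and tw(G) ≤ 3. On the other hand G contains the 4-clique {1, 2, 3, 9}. A clique must lie in a single bag of any decomposition, so no decomposition can have width below 3. Hence tw(G) = 3 exactly.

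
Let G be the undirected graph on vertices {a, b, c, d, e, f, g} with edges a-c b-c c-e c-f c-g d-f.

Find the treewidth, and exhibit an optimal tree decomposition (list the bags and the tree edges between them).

Treewidth 1.
Bags: B1 = {c, f}  B2 = {c, g}  B3 = {b, c}  B4 = {d, f}  B5 = {a, c}  B6 = {c, e}
Tree: B1–B2, B2–B3, B1–B4, B1–B5, B2–B6

Each bag holds 2 vertices, so the decomposition has width 1, which upper-bounds the treewidth. Any graph with an edge has treewidth ≥ 1, and G has the edge c–f. Combining the bounds, tw(G) = 1.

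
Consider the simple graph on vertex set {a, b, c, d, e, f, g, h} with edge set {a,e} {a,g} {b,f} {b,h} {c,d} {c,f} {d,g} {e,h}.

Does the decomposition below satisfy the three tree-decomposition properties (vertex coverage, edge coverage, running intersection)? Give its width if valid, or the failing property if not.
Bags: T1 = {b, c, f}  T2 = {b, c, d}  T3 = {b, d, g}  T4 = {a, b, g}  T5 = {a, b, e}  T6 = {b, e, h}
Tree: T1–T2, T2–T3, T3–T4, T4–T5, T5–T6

Yes; width 2.

Vertex coverage: the bags together contain {a, b, c, d, e, f, g, h}, the full vertex set. Edge coverage: each edge of G has both endpoints in at least one bag. Running intersection: for every vertex, the bags containing it form a connected subtree. All three properties hold, so this is a valid tree decomposition of width max|bag| − 1 = 2, and hence tw(G) ≤ 2.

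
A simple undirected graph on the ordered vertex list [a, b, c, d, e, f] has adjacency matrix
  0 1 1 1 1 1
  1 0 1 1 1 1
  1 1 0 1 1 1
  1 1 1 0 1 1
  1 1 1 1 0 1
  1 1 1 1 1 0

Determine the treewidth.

A width-5 tree decomposition is:
Bags: B1 = {a, b, c, d, e, f}
Tree: (single bag)
With just one bag of size 6, the width is 6 − 1 = 5, so tw(G) ≤ 5. On the other hand G contains the 6-clique {a, b, c, d, e, f}. A clique must lie in a single bag of any decomposition, so no decomposition can have width below 5. The upper and lower bounds meet at 5, so that is the treewidth.

5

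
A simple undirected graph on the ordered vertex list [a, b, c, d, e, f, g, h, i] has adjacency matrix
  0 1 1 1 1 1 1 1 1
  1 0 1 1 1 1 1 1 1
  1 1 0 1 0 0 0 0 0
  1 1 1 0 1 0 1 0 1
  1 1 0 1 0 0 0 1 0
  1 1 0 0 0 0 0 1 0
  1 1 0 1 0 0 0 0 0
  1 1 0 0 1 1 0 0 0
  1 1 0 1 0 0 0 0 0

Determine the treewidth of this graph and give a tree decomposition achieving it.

Treewidth 3.
One optimal decomposition is:
Bags: B1 = {a, b, d, g}  B2 = {a, b, d, e}  B3 = {a, b, d, i}  B4 = {a, b, e, h}  B5 = {a, b, f, h}  B6 = {a, b, c, d}
Tree: B1–B2, B1–B3, B2–B4, B4–B5, B2–B6

Every bag has size at most 4, so the width is 4 − 1 = 3 and tw(G) ≤ 3. On the other hand G contains the 4-clique {a, b, d, g}. A clique must lie in a single bag of any decomposition, so no decomposition can have width below 3. Combining the bounds, tw(G) = 3.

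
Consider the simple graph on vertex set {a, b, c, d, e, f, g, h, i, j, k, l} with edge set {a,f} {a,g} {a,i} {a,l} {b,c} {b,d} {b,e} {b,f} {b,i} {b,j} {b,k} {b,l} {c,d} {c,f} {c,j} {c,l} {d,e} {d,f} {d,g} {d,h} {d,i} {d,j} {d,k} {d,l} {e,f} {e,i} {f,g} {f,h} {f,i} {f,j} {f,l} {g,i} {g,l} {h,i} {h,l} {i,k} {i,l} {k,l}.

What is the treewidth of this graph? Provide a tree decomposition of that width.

Treewidth 4.
Bags: B1 = {b, d, f, i, l}  B2 = {b, d, e, f, i}  B3 = {d, f, g, i, l}  B4 = {d, f, h, i, l}  B5 = {b, c, d, f, l}  B6 = {b, c, d, f, j}  B7 = {b, d, i, k, l}  B8 = {a, f, g, i, l}
Tree: B1–B2, B1–B3, B1–B4, B1–B5, B5–B6, B1–B7, B3–B8

Every bag has size at most 5, so the width is 5 − 1 = 4 and tw(G) ≤ 4. For the lower bound, the 5 vertices {d, f, g, i, l} are pairwise adjacent, and any tree decomposition puts a clique entirely inside one bag — forcing width ≥ 4. The upper and lower bounds meet at 4, so that is the treewidth.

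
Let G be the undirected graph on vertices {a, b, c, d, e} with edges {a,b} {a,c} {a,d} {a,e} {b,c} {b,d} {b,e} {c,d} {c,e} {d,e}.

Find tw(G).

A width-4 tree decomposition is:
Bags: B1 = {a, b, c, d, e}
Tree: (single bag)
With just one bag of size 5, the width is 5 − 1 = 4, so tw(G) ≤ 4. For the lower bound, the 5 vertices {a, b, c, d, e} are pairwise adjacent, and any tree decomposition puts a clique entirely inside one bag — forcing width ≥ 4. Combining the bounds, tw(G) = 4.

4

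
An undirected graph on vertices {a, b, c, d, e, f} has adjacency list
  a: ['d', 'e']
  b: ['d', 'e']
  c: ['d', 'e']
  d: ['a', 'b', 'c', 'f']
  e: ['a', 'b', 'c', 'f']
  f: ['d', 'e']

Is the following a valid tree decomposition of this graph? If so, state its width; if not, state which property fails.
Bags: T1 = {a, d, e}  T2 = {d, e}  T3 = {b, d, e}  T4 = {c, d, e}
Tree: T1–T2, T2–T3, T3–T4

No — vertex f appears in no bag.

A tree decomposition must satisfy three properties: every vertex lies in some bag; for every edge, both endpoints lie together in some bag; and for every vertex, the bags containing it form a connected subtree. Here vertex f appears in no bag, so the decomposition is invalid.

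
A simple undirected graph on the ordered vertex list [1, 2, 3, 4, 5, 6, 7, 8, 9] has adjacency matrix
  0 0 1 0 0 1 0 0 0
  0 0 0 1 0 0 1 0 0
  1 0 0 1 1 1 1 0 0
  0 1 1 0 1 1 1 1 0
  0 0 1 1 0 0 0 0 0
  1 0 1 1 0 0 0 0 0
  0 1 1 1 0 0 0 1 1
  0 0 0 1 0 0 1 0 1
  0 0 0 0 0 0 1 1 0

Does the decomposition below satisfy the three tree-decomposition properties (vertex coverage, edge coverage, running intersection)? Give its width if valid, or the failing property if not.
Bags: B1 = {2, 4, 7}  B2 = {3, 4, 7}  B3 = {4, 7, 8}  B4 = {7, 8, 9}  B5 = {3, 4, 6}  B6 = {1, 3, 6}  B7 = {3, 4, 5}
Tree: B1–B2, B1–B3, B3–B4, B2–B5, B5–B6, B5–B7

Vertex coverage: the bags together contain {1, 2, 3, 4, 5, 6, 7, 8, 9}, the full vertex set. Edge coverage: each edge of G has both endpoints in at least one bag. Running intersection: for every vertex, the bags containing it form a connected subtree. All three properties hold, so this is a valid tree decomposition of width max|bag| − 1 = 2, and hence tw(G) ≤ 2.

Yes; width 2.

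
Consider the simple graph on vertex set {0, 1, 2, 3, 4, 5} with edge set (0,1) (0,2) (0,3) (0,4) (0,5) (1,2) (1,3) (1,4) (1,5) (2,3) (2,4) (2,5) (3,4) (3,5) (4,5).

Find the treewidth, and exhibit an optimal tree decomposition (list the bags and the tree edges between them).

Treewidth 5.
One optimal decomposition is:
Bags: B1 = {0, 1, 2, 3, 4, 5}
Tree: (single bag)

A single bag containing all 6 vertices is trivially a valid decomposition of width 5. For the lower bound, the 6 vertices {0, 1, 2, 3, 4, 5} are pairwise adjacent, and any tree decomposition puts a clique entirely inside one bag — forcing width ≥ 5. Therefore the treewidth is 5.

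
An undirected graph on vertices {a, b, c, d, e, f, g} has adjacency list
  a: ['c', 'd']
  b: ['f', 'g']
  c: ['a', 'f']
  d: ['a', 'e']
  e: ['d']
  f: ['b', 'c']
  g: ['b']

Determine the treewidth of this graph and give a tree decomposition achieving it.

Treewidth 1.
One optimal decomposition is:
Bags: B1 = {d, e}  B2 = {a, d}  B3 = {a, c}  B4 = {c, f}  B5 = {b, f}  B6 = {b, g}
Tree: B1–B2, B2–B3, B3–B4, B4–B5, B5–B6

Each bag holds 2 vertices, so the decomposition has width 1, which upper-bounds the treewidth. Since G has at least one edge (e.g. e–d), it is not an edgeless graph, so tw(G) ≥ 1. Combining the bounds, tw(G) = 1.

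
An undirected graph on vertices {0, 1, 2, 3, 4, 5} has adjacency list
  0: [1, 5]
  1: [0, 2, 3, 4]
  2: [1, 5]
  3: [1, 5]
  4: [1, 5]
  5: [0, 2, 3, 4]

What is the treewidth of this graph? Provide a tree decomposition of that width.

Each bag holds 3 vertices, so the decomposition has width 2, which upper-bounds the treewidth. For the lower bound, G contains the cycle 0–1–3–5–0, so G is not a forest; only forests have treewidth ≤ 1, hence tw(G) ≥ 2. Hence tw(G) = 2 exactly.

Treewidth 2.
One such decomposition:
Bags: B1 = {0, 1, 5}  B2 = {1, 3, 5}  B3 = {1, 2, 5}  B4 = {1, 4, 5}
Tree: B1–B2, B2–B3, B3–B4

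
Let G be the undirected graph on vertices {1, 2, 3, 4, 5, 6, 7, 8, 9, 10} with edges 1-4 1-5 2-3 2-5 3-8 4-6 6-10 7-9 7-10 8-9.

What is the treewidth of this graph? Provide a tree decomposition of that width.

Treewidth 2.
Bags: B1 = {7, 8, 9}  B2 = {7, 8, 10}  B3 = {6, 8, 10}  B4 = {4, 6, 8}  B5 = {1, 4, 8}  B6 = {1, 5, 8}  B7 = {2, 5, 8}  B8 = {2, 3, 8}
Tree: B1–B2, B2–B3, B3–B4, B4–B5, B5–B6, B6–B7, B7–B8

Each bag holds 3 vertices, so the decomposition has width 2, which upper-bounds the treewidth. Since 8–9–7–10–6–4–1–5–2–3–8 is a cycle in G, G is not acyclic. Forests are exactly the graphs of treewidth ≤ 1, so tw(G) ≥ 2. Therefore the treewidth is 2.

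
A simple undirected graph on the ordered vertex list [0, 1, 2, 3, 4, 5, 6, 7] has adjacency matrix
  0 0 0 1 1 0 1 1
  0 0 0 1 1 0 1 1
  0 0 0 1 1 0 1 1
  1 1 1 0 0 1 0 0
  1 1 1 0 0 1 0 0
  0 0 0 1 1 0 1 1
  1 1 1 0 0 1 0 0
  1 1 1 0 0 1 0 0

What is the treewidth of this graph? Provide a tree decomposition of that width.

Treewidth 4.
Bags: B1 = {0, 1, 2, 5, 6}  B2 = {0, 1, 2, 4, 5}  B3 = {0, 1, 2, 3, 5}  B4 = {0, 1, 2, 5, 7}
Tree: B1–B2, B2–B3, B3–B4

Each bag holds 5 vertices, so the decomposition has width 4, which upper-bounds the treewidth. For the lower bound: the 5 vertex sets {2,6}, {0,4}, {1,3}, {5}, {7} are disjoint, each induces a connected subgraph, and every pair is joined by at least one edge of G. Contracting each set to a single vertex therefore yields K_{5} as a minor, and since treewidth is minor-monotone, tw(G) ≥ tw(K_{5}) = 4. Combining the bounds, tw(G) = 4.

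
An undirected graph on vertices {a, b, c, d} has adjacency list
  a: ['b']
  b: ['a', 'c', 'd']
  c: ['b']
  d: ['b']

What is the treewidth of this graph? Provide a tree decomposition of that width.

Treewidth 1.
Bags: B1 = {b, d}  B2 = {a, b}  B3 = {b, c}
Tree: B1–B2, B1–B3

Every bag has size at most 2, so the width is 2 − 1 = 1 and tw(G) ≤ 1. Since G has at least one edge (e.g. d–b), it is not an edgeless graph, so tw(G) ≥ 1. Combining the bounds, tw(G) = 1.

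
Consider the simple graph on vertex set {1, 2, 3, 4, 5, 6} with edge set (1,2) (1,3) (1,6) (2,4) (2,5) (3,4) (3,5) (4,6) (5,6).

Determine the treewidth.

3

A width-3 tree decomposition is:
Bags: B1 = {1, 2, 3, 6}  B2 = {2, 3, 5, 6}  B3 = {2, 3, 4, 6}
Tree: B1–B2, B2–B3
Every bag has size at most 4, so the width is 4 − 1 = 3 and tw(G) ≤ 3. For the lower bound: the 4 vertex sets {1,2}, {3,5}, {6}, {4} are disjoint, each induces a connected subgraph, and every pair is joined by at least one edge of G. Contracting each set to a single vertex therefore yields K_{4} as a minor, and since treewidth is minor-monotone, tw(G) ≥ tw(K_{4}) = 3. The upper and lower bounds meet at 3, so that is the treewidth.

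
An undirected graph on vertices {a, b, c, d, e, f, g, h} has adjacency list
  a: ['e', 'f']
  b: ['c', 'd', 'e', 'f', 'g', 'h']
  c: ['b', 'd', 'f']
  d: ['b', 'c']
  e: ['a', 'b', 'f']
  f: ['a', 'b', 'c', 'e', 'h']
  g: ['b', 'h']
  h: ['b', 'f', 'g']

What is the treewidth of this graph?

2

A width-2 tree decomposition is:
Bags: B1 = {b, e, f}  B2 = {b, c, f}  B3 = {b, f, h}  B4 = {a, e, f}  B5 = {b, g, h}  B6 = {b, c, d}
Tree: B1–B2, B2–B3, B1–B4, B3–B5, B2–B6
Every bag has size at most 3, so the width is 3 − 1 = 2 and tw(G) ≤ 2. Conversely, {a, e, f} is a clique of size 3, and the vertices of any clique must share a bag in every tree decomposition; so some bag has ≥ 3 vertices and tw(G) ≥ 2. Combining the bounds, tw(G) = 2.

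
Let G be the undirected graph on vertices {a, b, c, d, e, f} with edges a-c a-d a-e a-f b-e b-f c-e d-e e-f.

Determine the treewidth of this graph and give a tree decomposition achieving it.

Treewidth 2.
Bags: B1 = {a, d, e}  B2 = {a, e, f}  B3 = {a, c, e}  B4 = {b, e, f}
Tree: B1–B2, B1–B3, B2–B4

The largest bag has 3 vertices, giving width 2; this decomposition certifies tw(G) ≤ 2. For the lower bound, the 3 vertices {a, d, e} are pairwise adjacent, and any tree decomposition puts a clique entirely inside one bag — forcing width ≥ 2. The upper and lower bounds meet at 2, so that is the treewidth.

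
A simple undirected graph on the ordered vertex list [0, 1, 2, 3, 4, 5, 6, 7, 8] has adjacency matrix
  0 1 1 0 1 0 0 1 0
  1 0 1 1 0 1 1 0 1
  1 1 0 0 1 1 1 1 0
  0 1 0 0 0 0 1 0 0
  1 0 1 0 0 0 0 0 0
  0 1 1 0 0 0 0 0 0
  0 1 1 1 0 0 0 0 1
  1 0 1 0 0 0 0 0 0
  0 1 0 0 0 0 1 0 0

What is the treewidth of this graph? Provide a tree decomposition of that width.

The largest bag has 3 vertices, giving width 2; this decomposition certifies tw(G) ≤ 2. On the other hand G contains the 3-clique {1, 6, 8}. A clique must lie in a single bag of any decomposition, so no decomposition can have width below 2. Combining the bounds, tw(G) = 2.

Treewidth 2.
One such decomposition:
Bags: B1 = {0, 1, 2}  B2 = {1, 2, 6}  B3 = {0, 2, 4}  B4 = {1, 2, 5}  B5 = {1, 3, 6}  B6 = {0, 2, 7}  B7 = {1, 6, 8}
Tree: B1–B2, B1–B3, B1–B4, B2–B5, B1–B6, B2–B7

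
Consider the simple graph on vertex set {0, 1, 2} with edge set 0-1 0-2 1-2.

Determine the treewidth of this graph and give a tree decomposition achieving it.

With just one bag of size 3, the width is 3 − 1 = 2, so tw(G) ≤ 2. For the lower bound, the 3 vertices {0, 1, 2} are pairwise adjacent, and any tree decomposition puts a clique entirely inside one bag — forcing width ≥ 2. Hence tw(G) = 2 exactly.

Treewidth 2.
One optimal decomposition is:
Bags: B1 = {0, 1, 2}
Tree: (single bag)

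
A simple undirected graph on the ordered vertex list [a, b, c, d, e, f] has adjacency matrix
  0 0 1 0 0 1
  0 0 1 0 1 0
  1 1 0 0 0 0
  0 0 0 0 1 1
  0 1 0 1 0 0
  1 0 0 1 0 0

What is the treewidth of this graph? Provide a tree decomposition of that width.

Treewidth 2.
One such decomposition:
Bags: B1 = {b, d, e}  B2 = {b, d, f}  B3 = {a, b, f}  B4 = {a, b, c}
Tree: B1–B2, B2–B3, B3–B4

Each bag holds 3 vertices, so the decomposition has width 2, which upper-bounds the treewidth. The edges b–e–d–f–a–c–b form a cycle, so G is not a tree and its treewidth is at least 2. The upper and lower bounds meet at 2, so that is the treewidth.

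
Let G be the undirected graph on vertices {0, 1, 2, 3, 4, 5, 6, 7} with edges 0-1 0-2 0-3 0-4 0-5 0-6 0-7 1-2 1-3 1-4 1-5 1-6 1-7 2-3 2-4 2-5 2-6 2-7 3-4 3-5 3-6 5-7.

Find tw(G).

A width-4 tree decomposition is:
Bags: B1 = {0, 1, 2, 3, 5}  B2 = {0, 1, 2, 3, 6}  B3 = {0, 1, 2, 3, 4}  B4 = {0, 1, 2, 5, 7}
Tree: B1–B2, B1–B3, B1–B4
The largest bag has 5 vertices, giving width 4; this decomposition certifies tw(G) ≤ 4. Conversely, {0, 1, 2, 3, 4} is a clique of size 5, and the vertices of any clique must share a bag in every tree decomposition; so some bag has ≥ 5 vertices and tw(G) ≥ 4. Hence tw(G) = 4 exactly.

4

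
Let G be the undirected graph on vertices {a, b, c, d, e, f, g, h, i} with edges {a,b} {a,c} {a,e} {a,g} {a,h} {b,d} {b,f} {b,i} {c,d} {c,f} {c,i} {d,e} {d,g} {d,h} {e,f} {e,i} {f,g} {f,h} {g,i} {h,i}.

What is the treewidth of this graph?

A width-4 tree decomposition is:
Bags: B1 = {a, d, f, h, i}  B2 = {a, d, f, g, i}  B3 = {a, d, e, f, i}  B4 = {a, c, d, f, i}  B5 = {a, b, d, f, i}
Tree: B1–B2, B2–B3, B3–B4, B4–B5
Every bag has size at most 5, so the width is 5 − 1 = 4 and tw(G) ≤ 4. For the lower bound: the 5 vertex sets {h,i}, {a,g}, {e,f}, {d}, {c} are disjoint, each induces a connected subgraph, and every pair is joined by at least one edge of G. Contracting each set to a single vertex therefore yields K_{5} as a minor, and since treewidth is minor-monotone, tw(G) ≥ tw(K_{5}) = 4. Hence tw(G) = 4 exactly.

4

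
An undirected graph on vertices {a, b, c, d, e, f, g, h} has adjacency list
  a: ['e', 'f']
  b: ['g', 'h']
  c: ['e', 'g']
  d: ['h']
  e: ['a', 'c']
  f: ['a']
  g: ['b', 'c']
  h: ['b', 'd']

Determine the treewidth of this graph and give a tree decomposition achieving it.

Treewidth 1.
Bags: B1 = {d, h}  B2 = {b, h}  B3 = {b, g}  B4 = {c, g}  B5 = {c, e}  B6 = {a, e}  B7 = {a, f}
Tree: B1–B2, B2–B3, B3–B4, B4–B5, B5–B6, B6–B7

The largest bag has 2 vertices, giving width 1; this decomposition certifies tw(G) ≤ 1. Since G has at least one edge (e.g. d–h), it is not an edgeless graph, so tw(G) ≥ 1. Therefore the treewidth is 1.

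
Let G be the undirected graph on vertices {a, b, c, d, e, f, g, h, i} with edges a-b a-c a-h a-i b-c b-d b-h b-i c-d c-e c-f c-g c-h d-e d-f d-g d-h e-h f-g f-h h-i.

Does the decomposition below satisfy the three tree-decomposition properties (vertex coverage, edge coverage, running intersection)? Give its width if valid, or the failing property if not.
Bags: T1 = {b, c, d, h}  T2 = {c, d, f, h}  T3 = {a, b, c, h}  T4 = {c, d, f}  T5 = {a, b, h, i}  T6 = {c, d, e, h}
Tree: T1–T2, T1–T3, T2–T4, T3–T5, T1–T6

A tree decomposition must satisfy three properties: every vertex lies in some bag; for every edge, both endpoints lie together in some bag; and for every vertex, the bags containing it form a connected subtree. Here vertex g appears in no bag, so the decomposition is invalid.

No — vertex g appears in no bag.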